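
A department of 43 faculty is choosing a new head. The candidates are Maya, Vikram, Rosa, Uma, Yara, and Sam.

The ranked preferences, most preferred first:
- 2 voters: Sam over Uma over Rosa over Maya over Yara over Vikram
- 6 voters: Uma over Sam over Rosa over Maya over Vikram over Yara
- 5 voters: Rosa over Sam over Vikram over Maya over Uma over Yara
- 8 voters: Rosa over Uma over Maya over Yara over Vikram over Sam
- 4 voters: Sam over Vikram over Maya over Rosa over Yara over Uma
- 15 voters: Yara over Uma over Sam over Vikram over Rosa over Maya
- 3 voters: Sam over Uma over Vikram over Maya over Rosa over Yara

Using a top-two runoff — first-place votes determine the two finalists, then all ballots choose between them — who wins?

Round 1 first-place votes: Maya 0, Vikram 0, Rosa 13, Uma 6, Yara 15, Sam 9. Yara and Rosa advance.
Runoff: Yara is ranked above Rosa on 15 ballots, Rosa above Yara on 28.

Rosa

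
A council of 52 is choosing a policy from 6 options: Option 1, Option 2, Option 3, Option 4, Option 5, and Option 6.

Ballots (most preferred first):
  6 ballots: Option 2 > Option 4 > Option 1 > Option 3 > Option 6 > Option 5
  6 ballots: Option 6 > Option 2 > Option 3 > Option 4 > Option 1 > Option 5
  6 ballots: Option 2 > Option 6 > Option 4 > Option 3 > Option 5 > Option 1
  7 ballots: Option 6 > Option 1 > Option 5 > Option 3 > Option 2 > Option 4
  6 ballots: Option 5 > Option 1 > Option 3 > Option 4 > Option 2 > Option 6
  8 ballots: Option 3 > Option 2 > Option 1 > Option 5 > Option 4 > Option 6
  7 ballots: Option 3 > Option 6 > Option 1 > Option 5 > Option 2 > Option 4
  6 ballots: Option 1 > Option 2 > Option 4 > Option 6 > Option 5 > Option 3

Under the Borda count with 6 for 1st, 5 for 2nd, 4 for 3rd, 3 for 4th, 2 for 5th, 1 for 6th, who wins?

Option 2

Option 1: 6×4 + 6×2 + 6×1 + 7×5 + 6×5 + 8×4 + 7×4 + 6×6 = 203
Option 2: 6×6 + 6×5 + 6×6 + 7×2 + 6×2 + 8×5 + 7×2 + 6×5 = 212
Option 3: 6×3 + 6×4 + 6×3 + 7×3 + 6×4 + 8×6 + 7×6 + 6×1 = 201
Option 4: 6×5 + 6×3 + 6×4 + 7×1 + 6×3 + 8×2 + 7×1 + 6×4 = 144
Option 5: 6×1 + 6×1 + 6×2 + 7×4 + 6×6 + 8×3 + 7×3 + 6×2 = 145
Option 6: 6×2 + 6×6 + 6×5 + 7×6 + 6×1 + 8×1 + 7×5 + 6×3 = 187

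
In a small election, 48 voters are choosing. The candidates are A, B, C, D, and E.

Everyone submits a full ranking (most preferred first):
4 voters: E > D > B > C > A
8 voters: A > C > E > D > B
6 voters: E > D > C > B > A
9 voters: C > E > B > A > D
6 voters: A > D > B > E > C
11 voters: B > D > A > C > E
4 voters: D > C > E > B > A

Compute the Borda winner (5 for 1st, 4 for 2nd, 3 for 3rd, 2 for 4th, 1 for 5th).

D

A: 4×1 + 8×5 + 6×1 + 9×2 + 6×5 + 11×3 + 4×1 = 135
B: 4×3 + 8×1 + 6×2 + 9×3 + 6×3 + 11×5 + 4×2 = 140
C: 4×2 + 8×4 + 6×3 + 9×5 + 6×1 + 11×2 + 4×4 = 147
D: 4×4 + 8×2 + 6×4 + 9×1 + 6×4 + 11×4 + 4×5 = 153
E: 4×5 + 8×3 + 6×5 + 9×4 + 6×2 + 11×1 + 4×3 = 145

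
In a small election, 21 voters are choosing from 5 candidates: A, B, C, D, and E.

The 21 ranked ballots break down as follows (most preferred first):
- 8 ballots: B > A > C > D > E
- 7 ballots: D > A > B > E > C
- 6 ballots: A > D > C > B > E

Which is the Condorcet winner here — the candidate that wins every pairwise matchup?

A vs B: 13–8
A vs C: 21–0
A vs D: 14–7
A vs E: 21–0
A beats every other candidate.

A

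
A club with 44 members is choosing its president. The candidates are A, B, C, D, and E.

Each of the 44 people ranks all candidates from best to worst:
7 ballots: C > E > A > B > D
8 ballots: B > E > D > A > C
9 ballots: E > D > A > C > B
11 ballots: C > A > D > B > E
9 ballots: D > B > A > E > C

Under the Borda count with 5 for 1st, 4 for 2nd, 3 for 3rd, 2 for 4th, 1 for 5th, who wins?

A: 7×3 + 8×2 + 9×3 + 11×4 + 9×3 = 135
B: 7×2 + 8×5 + 9×1 + 11×2 + 9×4 = 121
C: 7×5 + 8×1 + 9×2 + 11×5 + 9×1 = 125
D: 7×1 + 8×3 + 9×4 + 11×3 + 9×5 = 145
E: 7×4 + 8×4 + 9×5 + 11×1 + 9×2 = 134

D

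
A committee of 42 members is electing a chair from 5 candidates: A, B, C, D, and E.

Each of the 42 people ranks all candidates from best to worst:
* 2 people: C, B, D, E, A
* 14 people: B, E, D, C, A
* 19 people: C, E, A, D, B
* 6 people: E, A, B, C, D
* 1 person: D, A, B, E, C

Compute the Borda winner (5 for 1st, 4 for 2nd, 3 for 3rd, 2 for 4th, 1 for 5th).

A: 2×1 + 14×1 + 19×3 + 6×4 + 1×4 = 101
B: 2×4 + 14×5 + 19×1 + 6×3 + 1×3 = 118
C: 2×5 + 14×2 + 19×5 + 6×2 + 1×1 = 146
D: 2×3 + 14×3 + 19×2 + 6×1 + 1×5 = 97
E: 2×2 + 14×4 + 19×4 + 6×5 + 1×2 = 168

E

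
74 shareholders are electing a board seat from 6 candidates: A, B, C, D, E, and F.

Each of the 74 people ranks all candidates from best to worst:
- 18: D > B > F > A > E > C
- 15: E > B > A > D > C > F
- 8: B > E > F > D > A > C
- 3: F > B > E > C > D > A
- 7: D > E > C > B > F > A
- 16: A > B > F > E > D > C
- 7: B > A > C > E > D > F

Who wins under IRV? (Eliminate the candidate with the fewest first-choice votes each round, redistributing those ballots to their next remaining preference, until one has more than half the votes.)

Round 1: A 16, B 15, C 0, D 25, E 15, F 3. C eliminated.
Round 2: A 16, B 15, D 25, E 15, F 3. F eliminated.
Round 3: A 16, B 18, D 25, E 15. E eliminated.
Round 4: A 16, B 33, D 25. A eliminated.
Round 5: B 49, D 25. B has a majority (≥38).

B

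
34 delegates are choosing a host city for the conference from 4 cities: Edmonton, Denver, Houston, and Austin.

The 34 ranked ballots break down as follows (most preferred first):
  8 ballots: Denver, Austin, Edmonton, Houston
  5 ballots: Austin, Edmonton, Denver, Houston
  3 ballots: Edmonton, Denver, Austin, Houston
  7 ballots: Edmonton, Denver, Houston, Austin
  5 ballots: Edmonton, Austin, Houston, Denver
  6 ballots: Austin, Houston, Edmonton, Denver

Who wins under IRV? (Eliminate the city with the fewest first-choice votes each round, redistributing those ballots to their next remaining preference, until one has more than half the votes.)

Austin

Round 1: Edmonton 15, Denver 8, Houston 0, Austin 11. Houston eliminated.
Round 2: Edmonton 15, Denver 8, Austin 11. Denver eliminated.
Round 3: Edmonton 15, Austin 19. Austin has a majority (≥18).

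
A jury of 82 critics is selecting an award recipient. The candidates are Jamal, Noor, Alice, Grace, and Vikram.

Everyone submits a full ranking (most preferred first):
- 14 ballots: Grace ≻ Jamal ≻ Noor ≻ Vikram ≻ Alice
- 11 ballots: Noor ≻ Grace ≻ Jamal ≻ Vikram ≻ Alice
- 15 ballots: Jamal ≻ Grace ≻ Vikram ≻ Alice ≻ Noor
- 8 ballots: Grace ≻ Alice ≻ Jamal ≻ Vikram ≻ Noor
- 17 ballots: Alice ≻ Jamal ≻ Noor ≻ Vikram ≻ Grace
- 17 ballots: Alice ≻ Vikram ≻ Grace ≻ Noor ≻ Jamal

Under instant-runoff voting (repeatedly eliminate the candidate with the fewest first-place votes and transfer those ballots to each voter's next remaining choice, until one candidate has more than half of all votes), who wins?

Grace

Round 1: Jamal 15, Noor 11, Alice 34, Grace 22, Vikram 0. Vikram eliminated.
Round 2: Jamal 15, Noor 11, Alice 34, Grace 22. Noor eliminated.
Round 3: Jamal 15, Alice 34, Grace 33. Jamal eliminated.
Round 4: Alice 34, Grace 48. Grace has a majority (≥42).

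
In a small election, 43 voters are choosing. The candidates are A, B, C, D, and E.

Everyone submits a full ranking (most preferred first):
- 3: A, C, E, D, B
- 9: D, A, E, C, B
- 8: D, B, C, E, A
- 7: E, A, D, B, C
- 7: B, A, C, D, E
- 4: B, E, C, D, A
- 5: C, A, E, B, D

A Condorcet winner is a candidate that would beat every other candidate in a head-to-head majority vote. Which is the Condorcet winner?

A vs B: 24–19
A vs C: 26–17
A vs D: 22–21
A vs E: 24–19
A beats every other candidate.

A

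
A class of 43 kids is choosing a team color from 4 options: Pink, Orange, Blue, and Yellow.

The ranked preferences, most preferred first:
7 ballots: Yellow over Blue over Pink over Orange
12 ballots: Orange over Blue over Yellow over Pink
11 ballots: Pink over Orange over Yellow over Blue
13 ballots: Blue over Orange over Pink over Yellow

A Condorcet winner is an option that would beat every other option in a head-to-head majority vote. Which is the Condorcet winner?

Orange

Orange vs Pink: 25–18
Orange vs Blue: 23–20
Orange vs Yellow: 36–7
Orange beats every other option.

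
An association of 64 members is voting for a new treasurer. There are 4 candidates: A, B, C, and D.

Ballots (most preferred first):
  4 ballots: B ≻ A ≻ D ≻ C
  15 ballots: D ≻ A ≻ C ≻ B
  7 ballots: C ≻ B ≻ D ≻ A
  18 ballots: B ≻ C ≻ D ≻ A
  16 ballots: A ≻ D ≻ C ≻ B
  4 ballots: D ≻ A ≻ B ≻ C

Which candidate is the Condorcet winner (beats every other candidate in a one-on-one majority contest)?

D vs A: 44–20
D vs B: 35–29
D vs C: 39–25
D beats every other candidate.

D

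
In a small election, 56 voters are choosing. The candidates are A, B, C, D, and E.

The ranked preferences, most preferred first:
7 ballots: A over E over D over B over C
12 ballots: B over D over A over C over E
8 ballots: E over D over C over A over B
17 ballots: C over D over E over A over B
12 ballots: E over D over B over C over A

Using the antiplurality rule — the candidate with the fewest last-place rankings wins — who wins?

D

Last-place votes: A 12, B 25, C 7, D 0, E 12.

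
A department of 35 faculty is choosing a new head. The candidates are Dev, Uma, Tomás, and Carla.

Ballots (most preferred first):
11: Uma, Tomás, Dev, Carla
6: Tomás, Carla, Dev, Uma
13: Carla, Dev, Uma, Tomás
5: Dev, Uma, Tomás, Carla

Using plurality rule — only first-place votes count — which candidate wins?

Carla

First-place votes: Dev 5, Uma 11, Tomás 6, Carla 13.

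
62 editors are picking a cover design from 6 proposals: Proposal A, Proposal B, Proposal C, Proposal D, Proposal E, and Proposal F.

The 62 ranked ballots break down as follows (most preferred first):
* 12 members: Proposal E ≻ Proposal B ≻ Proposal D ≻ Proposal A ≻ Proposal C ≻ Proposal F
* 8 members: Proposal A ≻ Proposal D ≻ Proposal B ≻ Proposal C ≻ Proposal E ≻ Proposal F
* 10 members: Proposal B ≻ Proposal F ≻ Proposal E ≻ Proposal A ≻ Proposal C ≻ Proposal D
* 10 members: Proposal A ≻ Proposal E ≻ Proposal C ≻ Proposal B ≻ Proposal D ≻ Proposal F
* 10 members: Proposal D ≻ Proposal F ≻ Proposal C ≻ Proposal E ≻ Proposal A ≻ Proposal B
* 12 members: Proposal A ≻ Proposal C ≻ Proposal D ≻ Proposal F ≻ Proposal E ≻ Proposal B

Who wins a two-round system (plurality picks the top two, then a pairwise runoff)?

Round 1 first-place votes: Proposal A 30, Proposal B 10, Proposal C 0, Proposal D 10, Proposal E 12, Proposal F 0. Proposal A and Proposal E advance.
Runoff: Proposal A is ranked above Proposal E on 30 ballots, Proposal E above Proposal A on 32.

Proposal E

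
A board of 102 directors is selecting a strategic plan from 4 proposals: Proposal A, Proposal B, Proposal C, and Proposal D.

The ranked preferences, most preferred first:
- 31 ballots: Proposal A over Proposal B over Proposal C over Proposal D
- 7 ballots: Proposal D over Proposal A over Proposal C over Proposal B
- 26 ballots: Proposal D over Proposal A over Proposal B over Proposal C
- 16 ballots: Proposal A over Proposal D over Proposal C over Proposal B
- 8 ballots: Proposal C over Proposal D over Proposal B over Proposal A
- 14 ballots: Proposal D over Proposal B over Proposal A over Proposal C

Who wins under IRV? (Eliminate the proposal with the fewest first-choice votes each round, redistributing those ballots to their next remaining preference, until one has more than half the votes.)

Round 1: Proposal A 47, Proposal B 0, Proposal C 8, Proposal D 47. Proposal B eliminated.
Round 2: Proposal A 47, Proposal C 8, Proposal D 47. Proposal C eliminated.
Round 3: Proposal A 47, Proposal D 55. Proposal D has a majority (≥52).

Proposal D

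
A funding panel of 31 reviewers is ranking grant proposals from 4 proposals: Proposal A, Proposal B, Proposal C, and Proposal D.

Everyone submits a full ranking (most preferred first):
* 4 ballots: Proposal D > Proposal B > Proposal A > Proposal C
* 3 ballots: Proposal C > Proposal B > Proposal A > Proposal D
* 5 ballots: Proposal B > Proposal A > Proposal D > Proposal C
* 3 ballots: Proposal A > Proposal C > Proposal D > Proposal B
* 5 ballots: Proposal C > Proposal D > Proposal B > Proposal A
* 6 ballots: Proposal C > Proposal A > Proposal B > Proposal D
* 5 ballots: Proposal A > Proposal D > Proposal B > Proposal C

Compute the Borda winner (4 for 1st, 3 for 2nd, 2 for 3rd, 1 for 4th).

Proposal A: 4×2 + 3×2 + 5×3 + 3×4 + 5×1 + 6×3 + 5×4 = 84
Proposal B: 4×3 + 3×3 + 5×4 + 3×1 + 5×2 + 6×2 + 5×2 = 76
Proposal C: 4×1 + 3×4 + 5×1 + 3×3 + 5×4 + 6×4 + 5×1 = 79
Proposal D: 4×4 + 3×1 + 5×2 + 3×2 + 5×3 + 6×1 + 5×3 = 71

Proposal A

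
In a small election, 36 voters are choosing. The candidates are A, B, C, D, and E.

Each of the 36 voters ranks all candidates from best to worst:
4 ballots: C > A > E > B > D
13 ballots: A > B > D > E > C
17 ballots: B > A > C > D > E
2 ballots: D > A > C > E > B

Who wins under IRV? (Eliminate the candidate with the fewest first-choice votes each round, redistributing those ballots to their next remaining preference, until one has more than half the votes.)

Round 1: A 13, B 17, C 4, D 2, E 0. E eliminated.
Round 2: A 13, B 17, C 4, D 2. D eliminated.
Round 3: A 15, B 17, C 4. C eliminated.
Round 4: A 19, B 17. A has a majority (≥19).

A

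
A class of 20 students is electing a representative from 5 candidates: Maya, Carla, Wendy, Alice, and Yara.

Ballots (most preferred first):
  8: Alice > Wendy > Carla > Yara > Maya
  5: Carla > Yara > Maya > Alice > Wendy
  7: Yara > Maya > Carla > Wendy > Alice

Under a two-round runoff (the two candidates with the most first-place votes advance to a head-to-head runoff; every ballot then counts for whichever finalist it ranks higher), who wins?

Yara

Round 1 first-place votes: Maya 0, Carla 5, Wendy 0, Alice 8, Yara 7. Alice and Yara advance.
Runoff: Alice is ranked above Yara on 8 ballots, Yara above Alice on 12.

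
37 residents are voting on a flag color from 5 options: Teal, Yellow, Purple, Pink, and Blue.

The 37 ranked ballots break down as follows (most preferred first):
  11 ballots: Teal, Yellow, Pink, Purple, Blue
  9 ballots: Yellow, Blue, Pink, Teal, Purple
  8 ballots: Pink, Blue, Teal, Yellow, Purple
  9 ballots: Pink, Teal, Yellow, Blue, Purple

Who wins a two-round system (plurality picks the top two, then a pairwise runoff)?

Round 1 first-place votes: Teal 11, Yellow 9, Purple 0, Pink 17, Blue 0. Pink and Teal advance.
Runoff: Pink is ranked above Teal on 26 ballots, Teal above Pink on 11.

Pink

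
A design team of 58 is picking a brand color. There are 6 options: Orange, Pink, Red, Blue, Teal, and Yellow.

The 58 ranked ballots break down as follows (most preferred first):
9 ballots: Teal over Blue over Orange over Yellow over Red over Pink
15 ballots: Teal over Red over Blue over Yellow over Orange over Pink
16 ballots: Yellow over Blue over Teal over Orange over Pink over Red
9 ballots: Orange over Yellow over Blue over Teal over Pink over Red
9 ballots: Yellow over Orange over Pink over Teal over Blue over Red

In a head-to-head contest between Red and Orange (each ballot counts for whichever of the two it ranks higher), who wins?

Orange

Red is ranked above Orange on 15 ballots; Orange above Red on 43.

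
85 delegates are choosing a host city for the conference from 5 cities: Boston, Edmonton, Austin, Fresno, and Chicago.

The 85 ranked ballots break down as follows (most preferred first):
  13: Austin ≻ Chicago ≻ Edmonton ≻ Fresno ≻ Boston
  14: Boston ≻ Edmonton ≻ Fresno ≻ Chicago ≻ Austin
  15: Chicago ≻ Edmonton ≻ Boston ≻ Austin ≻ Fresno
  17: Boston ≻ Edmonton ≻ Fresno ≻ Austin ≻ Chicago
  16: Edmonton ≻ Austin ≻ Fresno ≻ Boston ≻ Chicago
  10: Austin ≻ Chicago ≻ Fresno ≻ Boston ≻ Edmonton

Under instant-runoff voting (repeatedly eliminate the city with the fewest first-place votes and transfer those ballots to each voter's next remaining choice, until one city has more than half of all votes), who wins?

Round 1: Boston 31, Edmonton 16, Austin 23, Fresno 0, Chicago 15. Fresno eliminated.
Round 2: Boston 31, Edmonton 16, Austin 23, Chicago 15. Chicago eliminated.
Round 3: Boston 31, Edmonton 31, Austin 23. Austin eliminated.
Round 4: Boston 41, Edmonton 44. Edmonton has a majority (≥43).

Edmonton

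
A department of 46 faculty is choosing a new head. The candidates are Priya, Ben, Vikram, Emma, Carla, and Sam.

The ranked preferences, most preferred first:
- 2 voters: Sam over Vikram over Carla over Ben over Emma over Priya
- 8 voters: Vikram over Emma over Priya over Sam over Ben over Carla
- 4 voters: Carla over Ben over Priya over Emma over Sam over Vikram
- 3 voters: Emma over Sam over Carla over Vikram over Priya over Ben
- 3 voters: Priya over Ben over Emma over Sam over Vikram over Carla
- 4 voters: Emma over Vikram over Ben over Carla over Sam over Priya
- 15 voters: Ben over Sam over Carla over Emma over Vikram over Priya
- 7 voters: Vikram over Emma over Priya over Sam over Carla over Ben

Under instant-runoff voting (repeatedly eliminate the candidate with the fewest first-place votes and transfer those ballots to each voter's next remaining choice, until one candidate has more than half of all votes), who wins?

Round 1: Priya 3, Ben 15, Vikram 15, Emma 7, Carla 4, Sam 2. Sam eliminated.
Round 2: Priya 3, Ben 15, Vikram 17, Emma 7, Carla 4. Priya eliminated.
Round 3: Ben 18, Vikram 17, Emma 7, Carla 4. Carla eliminated.
Round 4: Ben 22, Vikram 17, Emma 7. Emma eliminated.
Round 5: Ben 22, Vikram 24. Vikram has a majority (≥24).

Vikram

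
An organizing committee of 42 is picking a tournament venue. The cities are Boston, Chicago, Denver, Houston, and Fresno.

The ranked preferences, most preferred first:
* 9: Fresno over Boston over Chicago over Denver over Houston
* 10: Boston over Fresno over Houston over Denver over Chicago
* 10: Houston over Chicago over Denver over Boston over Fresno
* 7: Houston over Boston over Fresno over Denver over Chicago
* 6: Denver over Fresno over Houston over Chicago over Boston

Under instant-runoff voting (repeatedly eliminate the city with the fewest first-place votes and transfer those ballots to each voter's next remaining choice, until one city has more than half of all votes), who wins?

Round 1: Boston 10, Chicago 0, Denver 6, Houston 17, Fresno 9. Chicago eliminated.
Round 2: Boston 10, Denver 6, Houston 17, Fresno 9. Denver eliminated.
Round 3: Boston 10, Houston 17, Fresno 15. Boston eliminated.
Round 4: Houston 17, Fresno 25. Fresno has a majority (≥22).

Fresno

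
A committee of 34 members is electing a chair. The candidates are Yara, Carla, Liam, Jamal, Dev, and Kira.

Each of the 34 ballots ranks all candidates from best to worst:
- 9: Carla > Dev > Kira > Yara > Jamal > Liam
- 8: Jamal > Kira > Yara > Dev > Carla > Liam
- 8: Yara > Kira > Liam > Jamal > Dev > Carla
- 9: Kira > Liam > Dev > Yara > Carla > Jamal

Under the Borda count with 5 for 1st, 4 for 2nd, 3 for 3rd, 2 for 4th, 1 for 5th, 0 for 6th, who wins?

Kira

Yara: 9×2 + 8×3 + 8×5 + 9×2 = 100
Carla: 9×5 + 8×1 + 8×0 + 9×1 = 62
Liam: 9×0 + 8×0 + 8×3 + 9×4 = 60
Jamal: 9×1 + 8×5 + 8×2 + 9×0 = 65
Dev: 9×4 + 8×2 + 8×1 + 9×3 = 87
Kira: 9×3 + 8×4 + 8×4 + 9×5 = 136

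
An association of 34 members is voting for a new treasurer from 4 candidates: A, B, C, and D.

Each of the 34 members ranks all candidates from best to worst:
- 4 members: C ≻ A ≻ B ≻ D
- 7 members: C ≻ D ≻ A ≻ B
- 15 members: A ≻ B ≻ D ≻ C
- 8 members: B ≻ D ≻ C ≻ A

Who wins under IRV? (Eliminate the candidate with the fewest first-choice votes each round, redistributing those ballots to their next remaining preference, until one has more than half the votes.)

C

Round 1: A 15, B 8, C 11, D 0. D eliminated.
Round 2: A 15, B 8, C 11. B eliminated.
Round 3: A 15, C 19. C has a majority (≥18).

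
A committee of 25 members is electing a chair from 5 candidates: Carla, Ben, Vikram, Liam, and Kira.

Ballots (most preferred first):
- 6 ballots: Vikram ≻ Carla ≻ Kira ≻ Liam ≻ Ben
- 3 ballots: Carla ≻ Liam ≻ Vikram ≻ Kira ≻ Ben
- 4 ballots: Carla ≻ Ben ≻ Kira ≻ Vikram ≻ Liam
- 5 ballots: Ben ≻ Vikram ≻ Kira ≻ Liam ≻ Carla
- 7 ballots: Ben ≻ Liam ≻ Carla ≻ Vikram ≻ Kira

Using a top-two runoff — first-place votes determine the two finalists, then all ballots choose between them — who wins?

Round 1 first-place votes: Carla 7, Ben 12, Vikram 6, Liam 0, Kira 0. Ben and Carla advance.
Runoff: Ben is ranked above Carla on 12 ballots, Carla above Ben on 13.

Carla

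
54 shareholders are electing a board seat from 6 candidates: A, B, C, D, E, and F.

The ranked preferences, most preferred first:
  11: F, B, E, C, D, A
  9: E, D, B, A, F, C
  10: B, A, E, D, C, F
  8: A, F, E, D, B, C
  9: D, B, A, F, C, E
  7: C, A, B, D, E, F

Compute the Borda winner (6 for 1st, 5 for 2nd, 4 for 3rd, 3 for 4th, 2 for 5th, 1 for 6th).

A: 11×1 + 9×3 + 10×5 + 8×6 + 9×4 + 7×5 = 207
B: 11×5 + 9×4 + 10×6 + 8×2 + 9×5 + 7×4 = 240
C: 11×3 + 9×1 + 10×2 + 8×1 + 9×2 + 7×6 = 130
D: 11×2 + 9×5 + 10×3 + 8×3 + 9×6 + 7×3 = 196
E: 11×4 + 9×6 + 10×4 + 8×4 + 9×1 + 7×2 = 193
F: 11×6 + 9×2 + 10×1 + 8×5 + 9×3 + 7×1 = 168

B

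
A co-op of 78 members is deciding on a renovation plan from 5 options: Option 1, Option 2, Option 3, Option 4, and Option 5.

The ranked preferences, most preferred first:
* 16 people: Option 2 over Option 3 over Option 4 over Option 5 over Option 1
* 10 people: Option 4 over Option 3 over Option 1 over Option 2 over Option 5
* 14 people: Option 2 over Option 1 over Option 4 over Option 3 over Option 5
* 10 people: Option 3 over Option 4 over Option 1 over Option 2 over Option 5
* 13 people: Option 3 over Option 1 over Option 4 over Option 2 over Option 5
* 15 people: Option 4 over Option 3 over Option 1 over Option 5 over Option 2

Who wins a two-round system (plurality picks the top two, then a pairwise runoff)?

Option 4

Round 1 first-place votes: Option 1 0, Option 2 30, Option 3 23, Option 4 25, Option 5 0. Option 2 and Option 4 advance.
Runoff: Option 2 is ranked above Option 4 on 30 ballots, Option 4 above Option 2 on 48.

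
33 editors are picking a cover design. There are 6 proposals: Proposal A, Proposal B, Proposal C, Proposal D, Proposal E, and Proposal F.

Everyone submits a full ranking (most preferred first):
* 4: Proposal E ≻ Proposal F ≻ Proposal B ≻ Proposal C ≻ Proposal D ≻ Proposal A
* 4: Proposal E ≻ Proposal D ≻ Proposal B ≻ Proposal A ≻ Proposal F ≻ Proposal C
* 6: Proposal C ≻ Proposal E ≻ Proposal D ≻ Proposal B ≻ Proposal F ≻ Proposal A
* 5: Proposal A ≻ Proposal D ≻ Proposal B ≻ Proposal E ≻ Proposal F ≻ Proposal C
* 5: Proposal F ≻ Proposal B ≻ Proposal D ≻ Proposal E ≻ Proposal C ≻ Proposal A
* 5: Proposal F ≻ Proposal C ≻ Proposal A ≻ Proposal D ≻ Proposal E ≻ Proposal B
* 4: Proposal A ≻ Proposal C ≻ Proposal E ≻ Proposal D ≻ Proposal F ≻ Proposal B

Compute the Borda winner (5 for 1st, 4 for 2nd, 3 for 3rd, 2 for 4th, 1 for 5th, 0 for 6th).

Proposal A: 4×0 + 4×2 + 6×0 + 5×5 + 5×0 + 5×3 + 4×5 = 68
Proposal B: 4×3 + 4×3 + 6×2 + 5×3 + 5×4 + 5×0 + 4×0 = 71
Proposal C: 4×2 + 4×0 + 6×5 + 5×0 + 5×1 + 5×4 + 4×4 = 79
Proposal D: 4×1 + 4×4 + 6×3 + 5×4 + 5×3 + 5×2 + 4×2 = 91
Proposal E: 4×5 + 4×5 + 6×4 + 5×2 + 5×2 + 5×1 + 4×3 = 101
Proposal F: 4×4 + 4×1 + 6×1 + 5×1 + 5×5 + 5×5 + 4×1 = 85

Proposal E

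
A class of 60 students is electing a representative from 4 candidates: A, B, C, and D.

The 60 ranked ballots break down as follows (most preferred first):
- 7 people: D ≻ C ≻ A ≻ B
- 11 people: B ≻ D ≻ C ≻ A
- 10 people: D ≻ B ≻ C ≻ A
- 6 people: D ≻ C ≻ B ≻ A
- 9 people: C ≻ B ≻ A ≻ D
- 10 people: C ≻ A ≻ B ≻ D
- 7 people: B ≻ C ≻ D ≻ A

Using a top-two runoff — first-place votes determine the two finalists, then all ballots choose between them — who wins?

Round 1 first-place votes: A 0, B 18, C 19, D 23. D and C advance.
Runoff: D is ranked above C on 34 ballots, C above D on 26.

D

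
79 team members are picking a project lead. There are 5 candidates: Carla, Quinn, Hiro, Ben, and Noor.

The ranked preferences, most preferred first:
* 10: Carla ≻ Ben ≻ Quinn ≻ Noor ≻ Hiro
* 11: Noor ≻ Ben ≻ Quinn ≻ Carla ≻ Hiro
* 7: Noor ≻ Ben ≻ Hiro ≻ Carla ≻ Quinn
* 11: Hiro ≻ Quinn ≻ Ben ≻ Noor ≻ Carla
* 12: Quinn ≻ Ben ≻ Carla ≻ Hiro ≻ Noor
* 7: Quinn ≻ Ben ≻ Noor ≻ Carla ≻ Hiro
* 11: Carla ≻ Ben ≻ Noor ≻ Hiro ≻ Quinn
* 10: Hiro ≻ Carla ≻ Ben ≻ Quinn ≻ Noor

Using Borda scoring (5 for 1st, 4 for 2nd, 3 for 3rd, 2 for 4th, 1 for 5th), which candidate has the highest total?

Carla: 10×5 + 11×2 + 7×2 + 11×1 + 12×3 + 7×2 + 11×5 + 10×4 = 242
Quinn: 10×3 + 11×3 + 7×1 + 11×4 + 12×5 + 7×5 + 11×1 + 10×2 = 240
Hiro: 10×1 + 11×1 + 7×3 + 11×5 + 12×2 + 7×1 + 11×2 + 10×5 = 200
Ben: 10×4 + 11×4 + 7×4 + 11×3 + 12×4 + 7×4 + 11×4 + 10×3 = 295
Noor: 10×2 + 11×5 + 7×5 + 11×2 + 12×1 + 7×3 + 11×3 + 10×1 = 208

Ben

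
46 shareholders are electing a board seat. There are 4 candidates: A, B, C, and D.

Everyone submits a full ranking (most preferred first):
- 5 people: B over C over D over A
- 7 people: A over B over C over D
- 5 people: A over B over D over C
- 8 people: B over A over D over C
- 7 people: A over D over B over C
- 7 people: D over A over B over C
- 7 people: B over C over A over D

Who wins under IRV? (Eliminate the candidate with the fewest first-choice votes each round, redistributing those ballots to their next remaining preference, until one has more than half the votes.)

A

Round 1: A 19, B 20, C 0, D 7. C eliminated.
Round 2: A 19, B 20, D 7. D eliminated.
Round 3: A 26, B 20. A has a majority (≥24).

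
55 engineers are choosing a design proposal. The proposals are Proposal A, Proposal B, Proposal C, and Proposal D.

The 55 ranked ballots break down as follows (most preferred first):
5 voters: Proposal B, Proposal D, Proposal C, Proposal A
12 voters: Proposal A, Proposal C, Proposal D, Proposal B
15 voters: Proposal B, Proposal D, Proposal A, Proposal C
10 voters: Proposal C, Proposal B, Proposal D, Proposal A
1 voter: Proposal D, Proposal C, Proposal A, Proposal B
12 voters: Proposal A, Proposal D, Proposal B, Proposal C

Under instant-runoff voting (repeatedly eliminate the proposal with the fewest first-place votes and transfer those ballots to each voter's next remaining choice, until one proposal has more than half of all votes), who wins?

Proposal B

Round 1: Proposal A 24, Proposal B 20, Proposal C 10, Proposal D 1. Proposal D eliminated.
Round 2: Proposal A 24, Proposal B 20, Proposal C 11. Proposal C eliminated.
Round 3: Proposal A 25, Proposal B 30. Proposal B has a majority (≥28).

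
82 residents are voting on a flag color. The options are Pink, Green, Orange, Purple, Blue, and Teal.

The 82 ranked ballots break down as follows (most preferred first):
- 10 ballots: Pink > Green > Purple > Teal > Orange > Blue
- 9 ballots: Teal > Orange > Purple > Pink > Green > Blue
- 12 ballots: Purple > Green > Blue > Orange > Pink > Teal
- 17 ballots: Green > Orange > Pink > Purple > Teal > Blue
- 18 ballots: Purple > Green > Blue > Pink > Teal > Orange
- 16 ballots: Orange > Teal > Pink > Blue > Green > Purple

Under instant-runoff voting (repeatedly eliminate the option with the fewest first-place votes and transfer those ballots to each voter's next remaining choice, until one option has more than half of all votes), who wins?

Round 1: Pink 10, Green 17, Orange 16, Purple 30, Blue 0, Teal 9. Blue eliminated.
Round 2: Pink 10, Green 17, Orange 16, Purple 30, Teal 9. Teal eliminated.
Round 3: Pink 10, Green 17, Orange 25, Purple 30. Pink eliminated.
Round 4: Green 27, Orange 25, Purple 30. Orange eliminated.
Round 5: Green 43, Purple 39. Green has a majority (≥42).

Green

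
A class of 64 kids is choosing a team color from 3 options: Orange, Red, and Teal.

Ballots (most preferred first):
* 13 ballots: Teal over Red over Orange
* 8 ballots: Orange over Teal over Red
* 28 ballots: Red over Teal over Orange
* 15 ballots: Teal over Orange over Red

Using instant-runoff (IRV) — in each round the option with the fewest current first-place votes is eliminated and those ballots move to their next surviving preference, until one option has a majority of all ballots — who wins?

Teal

Round 1: Orange 8, Red 28, Teal 28. Orange eliminated.
Round 2: Red 28, Teal 36. Teal has a majority (≥33).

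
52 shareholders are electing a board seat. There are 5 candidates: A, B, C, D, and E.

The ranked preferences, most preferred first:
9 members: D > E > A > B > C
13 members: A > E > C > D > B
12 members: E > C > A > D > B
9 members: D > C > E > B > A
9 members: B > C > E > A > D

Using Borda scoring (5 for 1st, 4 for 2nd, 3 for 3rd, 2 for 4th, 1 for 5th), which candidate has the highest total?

A: 9×3 + 13×5 + 12×3 + 9×1 + 9×2 = 155
B: 9×2 + 13×1 + 12×1 + 9×2 + 9×5 = 106
C: 9×1 + 13×3 + 12×4 + 9×4 + 9×4 = 168
D: 9×5 + 13×2 + 12×2 + 9×5 + 9×1 = 149
E: 9×4 + 13×4 + 12×5 + 9×3 + 9×3 = 202

E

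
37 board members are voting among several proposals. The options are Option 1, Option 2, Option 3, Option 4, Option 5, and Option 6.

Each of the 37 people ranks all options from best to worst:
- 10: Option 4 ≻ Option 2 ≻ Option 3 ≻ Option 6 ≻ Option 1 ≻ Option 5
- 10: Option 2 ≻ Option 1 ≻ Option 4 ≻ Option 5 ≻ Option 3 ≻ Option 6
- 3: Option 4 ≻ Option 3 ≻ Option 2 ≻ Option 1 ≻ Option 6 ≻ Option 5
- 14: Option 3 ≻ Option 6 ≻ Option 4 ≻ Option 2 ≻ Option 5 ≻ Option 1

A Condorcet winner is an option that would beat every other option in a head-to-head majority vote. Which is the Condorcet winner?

Option 4

Option 4 vs Option 1: 27–10
Option 4 vs Option 2: 27–10
Option 4 vs Option 3: 23–14
Option 4 vs Option 5: 37–0
Option 4 vs Option 6: 23–14
Option 4 beats every other option.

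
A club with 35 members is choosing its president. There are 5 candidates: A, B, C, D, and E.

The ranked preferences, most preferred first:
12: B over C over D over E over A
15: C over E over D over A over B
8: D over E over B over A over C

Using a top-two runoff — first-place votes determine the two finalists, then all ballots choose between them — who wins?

Round 1 first-place votes: A 0, B 12, C 15, D 8, E 0. C and B advance.
Runoff: C is ranked above B on 15 ballots, B above C on 20.

B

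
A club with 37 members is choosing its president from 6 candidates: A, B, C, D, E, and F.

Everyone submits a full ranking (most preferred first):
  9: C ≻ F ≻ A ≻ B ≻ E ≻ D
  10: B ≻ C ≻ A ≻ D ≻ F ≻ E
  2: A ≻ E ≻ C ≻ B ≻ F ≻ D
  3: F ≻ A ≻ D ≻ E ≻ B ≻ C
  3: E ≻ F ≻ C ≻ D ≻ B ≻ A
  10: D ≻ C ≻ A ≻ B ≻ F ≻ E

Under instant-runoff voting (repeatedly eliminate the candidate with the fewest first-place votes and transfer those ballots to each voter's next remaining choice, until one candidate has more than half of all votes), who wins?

Round 1: A 2, B 10, C 9, D 10, E 3, F 3. A eliminated.
Round 2: B 10, C 9, D 10, E 5, F 3. F eliminated.
Round 3: B 10, C 9, D 13, E 5. E eliminated.
Round 4: B 10, C 14, D 13. B eliminated.
Round 5: C 24, D 13. C has a majority (≥19).

C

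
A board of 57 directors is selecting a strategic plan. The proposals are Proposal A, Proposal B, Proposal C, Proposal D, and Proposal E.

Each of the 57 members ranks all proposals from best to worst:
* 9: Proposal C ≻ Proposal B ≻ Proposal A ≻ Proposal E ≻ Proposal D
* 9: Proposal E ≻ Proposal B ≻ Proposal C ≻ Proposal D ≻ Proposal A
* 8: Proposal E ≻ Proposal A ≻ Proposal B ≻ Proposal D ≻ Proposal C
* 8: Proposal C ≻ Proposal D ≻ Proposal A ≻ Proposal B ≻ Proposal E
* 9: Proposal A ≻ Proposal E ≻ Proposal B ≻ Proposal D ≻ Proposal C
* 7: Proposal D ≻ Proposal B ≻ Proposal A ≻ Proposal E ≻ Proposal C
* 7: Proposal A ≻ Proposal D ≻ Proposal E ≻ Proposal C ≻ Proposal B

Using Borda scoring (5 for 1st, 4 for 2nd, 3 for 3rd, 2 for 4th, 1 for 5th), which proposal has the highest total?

Proposal A: 9×3 + 9×1 + 8×4 + 8×3 + 9×5 + 7×3 + 7×5 = 193
Proposal B: 9×4 + 9×4 + 8×3 + 8×2 + 9×3 + 7×4 + 7×1 = 174
Proposal C: 9×5 + 9×3 + 8×1 + 8×5 + 9×1 + 7×1 + 7×2 = 150
Proposal D: 9×1 + 9×2 + 8×2 + 8×4 + 9×2 + 7×5 + 7×4 = 156
Proposal E: 9×2 + 9×5 + 8×5 + 8×1 + 9×4 + 7×2 + 7×3 = 182

Proposal A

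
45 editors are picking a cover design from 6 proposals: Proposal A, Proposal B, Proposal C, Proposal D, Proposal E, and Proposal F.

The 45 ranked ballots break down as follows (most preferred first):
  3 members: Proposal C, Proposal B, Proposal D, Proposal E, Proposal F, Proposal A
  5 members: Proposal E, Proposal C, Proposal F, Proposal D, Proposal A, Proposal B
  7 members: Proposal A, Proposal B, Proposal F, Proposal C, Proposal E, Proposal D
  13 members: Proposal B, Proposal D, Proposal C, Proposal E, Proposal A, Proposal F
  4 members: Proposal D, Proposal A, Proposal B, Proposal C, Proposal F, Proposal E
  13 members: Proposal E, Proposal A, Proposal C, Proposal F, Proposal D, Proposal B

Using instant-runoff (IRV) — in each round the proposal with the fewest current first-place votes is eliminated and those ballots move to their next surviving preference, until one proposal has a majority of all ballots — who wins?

Proposal B

Round 1: Proposal A 7, Proposal B 13, Proposal C 3, Proposal D 4, Proposal E 18, Proposal F 0. Proposal F eliminated.
Round 2: Proposal A 7, Proposal B 13, Proposal C 3, Proposal D 4, Proposal E 18. Proposal C eliminated.
Round 3: Proposal A 7, Proposal B 16, Proposal D 4, Proposal E 18. Proposal D eliminated.
Round 4: Proposal A 11, Proposal B 16, Proposal E 18. Proposal A eliminated.
Round 5: Proposal B 27, Proposal E 18. Proposal B has a majority (≥23).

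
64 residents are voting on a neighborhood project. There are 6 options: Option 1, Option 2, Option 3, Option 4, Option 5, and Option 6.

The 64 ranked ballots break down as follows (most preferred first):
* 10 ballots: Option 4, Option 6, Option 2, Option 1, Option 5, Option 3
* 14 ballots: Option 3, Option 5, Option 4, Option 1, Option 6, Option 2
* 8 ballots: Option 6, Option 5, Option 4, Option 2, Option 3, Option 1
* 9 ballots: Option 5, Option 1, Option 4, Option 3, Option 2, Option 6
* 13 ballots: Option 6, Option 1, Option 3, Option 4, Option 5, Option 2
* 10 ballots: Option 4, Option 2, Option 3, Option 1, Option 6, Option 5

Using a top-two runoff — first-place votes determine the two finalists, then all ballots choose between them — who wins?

Round 1 first-place votes: Option 1 0, Option 2 0, Option 3 14, Option 4 20, Option 5 9, Option 6 21. Option 6 and Option 4 advance.
Runoff: Option 6 is ranked above Option 4 on 21 ballots, Option 4 above Option 6 on 43.

Option 4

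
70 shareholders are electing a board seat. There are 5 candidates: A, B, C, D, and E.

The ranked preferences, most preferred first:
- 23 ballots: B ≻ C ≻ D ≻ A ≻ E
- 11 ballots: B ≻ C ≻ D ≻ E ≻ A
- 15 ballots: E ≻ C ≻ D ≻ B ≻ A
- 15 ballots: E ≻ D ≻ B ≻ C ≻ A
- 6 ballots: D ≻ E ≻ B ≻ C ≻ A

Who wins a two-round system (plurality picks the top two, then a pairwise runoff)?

E

Round 1 first-place votes: A 0, B 34, C 0, D 6, E 30. B and E advance.
Runoff: B is ranked above E on 34 ballots, E above B on 36.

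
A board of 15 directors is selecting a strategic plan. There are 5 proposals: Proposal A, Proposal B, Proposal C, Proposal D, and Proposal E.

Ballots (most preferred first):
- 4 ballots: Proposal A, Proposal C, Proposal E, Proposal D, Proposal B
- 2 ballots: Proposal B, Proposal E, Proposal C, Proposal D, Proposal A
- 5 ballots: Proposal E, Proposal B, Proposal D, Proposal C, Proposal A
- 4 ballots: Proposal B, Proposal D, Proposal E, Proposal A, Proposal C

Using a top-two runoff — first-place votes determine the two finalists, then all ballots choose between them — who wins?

Round 1 first-place votes: Proposal A 4, Proposal B 6, Proposal C 0, Proposal D 0, Proposal E 5. Proposal B and Proposal E advance.
Runoff: Proposal B is ranked above Proposal E on 6 ballots, Proposal E above Proposal B on 9.

Proposal E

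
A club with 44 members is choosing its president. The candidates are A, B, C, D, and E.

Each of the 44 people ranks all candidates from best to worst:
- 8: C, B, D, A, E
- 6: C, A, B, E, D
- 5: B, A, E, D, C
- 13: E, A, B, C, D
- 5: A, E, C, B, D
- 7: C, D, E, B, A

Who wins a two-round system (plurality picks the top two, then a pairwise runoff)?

E

Round 1 first-place votes: A 5, B 5, C 21, D 0, E 13. C and E advance.
Runoff: C is ranked above E on 21 ballots, E above C on 23.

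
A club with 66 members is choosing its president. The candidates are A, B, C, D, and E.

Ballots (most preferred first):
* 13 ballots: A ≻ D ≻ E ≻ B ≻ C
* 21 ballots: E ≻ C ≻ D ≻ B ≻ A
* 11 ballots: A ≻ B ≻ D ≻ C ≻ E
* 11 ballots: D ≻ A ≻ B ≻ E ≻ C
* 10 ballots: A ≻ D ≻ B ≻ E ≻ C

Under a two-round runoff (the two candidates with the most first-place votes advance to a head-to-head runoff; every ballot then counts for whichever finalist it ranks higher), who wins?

Round 1 first-place votes: A 34, B 0, C 0, D 11, E 21. A and E advance.
Runoff: A is ranked above E on 45 ballots, E above A on 21.

A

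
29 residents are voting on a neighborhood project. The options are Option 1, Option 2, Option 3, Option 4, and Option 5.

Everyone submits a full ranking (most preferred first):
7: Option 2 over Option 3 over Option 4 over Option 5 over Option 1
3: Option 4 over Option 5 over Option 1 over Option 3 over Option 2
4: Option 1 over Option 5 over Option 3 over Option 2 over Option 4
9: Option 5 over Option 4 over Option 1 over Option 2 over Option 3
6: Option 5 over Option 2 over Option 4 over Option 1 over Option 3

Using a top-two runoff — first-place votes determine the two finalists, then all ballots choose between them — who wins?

Option 5

Round 1 first-place votes: Option 1 4, Option 2 7, Option 3 0, Option 4 3, Option 5 15. Option 5 and Option 2 advance.
Runoff: Option 5 is ranked above Option 2 on 22 ballots, Option 2 above Option 5 on 7.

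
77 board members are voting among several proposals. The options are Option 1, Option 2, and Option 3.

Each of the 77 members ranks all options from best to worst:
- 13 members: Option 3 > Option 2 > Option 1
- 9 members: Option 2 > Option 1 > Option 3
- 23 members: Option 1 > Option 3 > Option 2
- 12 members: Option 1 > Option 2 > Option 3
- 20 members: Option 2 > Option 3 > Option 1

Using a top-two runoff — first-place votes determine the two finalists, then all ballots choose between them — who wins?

Option 2

Round 1 first-place votes: Option 1 35, Option 2 29, Option 3 13. Option 1 and Option 2 advance.
Runoff: Option 1 is ranked above Option 2 on 35 ballots, Option 2 above Option 1 on 42.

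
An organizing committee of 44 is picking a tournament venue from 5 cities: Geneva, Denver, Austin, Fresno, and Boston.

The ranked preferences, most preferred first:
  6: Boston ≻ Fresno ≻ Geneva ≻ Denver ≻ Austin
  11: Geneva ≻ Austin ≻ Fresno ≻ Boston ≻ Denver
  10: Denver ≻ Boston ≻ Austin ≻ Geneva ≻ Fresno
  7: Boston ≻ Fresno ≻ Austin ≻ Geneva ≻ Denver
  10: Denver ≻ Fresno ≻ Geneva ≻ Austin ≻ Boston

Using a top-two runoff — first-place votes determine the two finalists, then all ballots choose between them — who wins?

Round 1 first-place votes: Geneva 11, Denver 20, Austin 0, Fresno 0, Boston 13. Denver and Boston advance.
Runoff: Denver is ranked above Boston on 20 ballots, Boston above Denver on 24.

Boston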